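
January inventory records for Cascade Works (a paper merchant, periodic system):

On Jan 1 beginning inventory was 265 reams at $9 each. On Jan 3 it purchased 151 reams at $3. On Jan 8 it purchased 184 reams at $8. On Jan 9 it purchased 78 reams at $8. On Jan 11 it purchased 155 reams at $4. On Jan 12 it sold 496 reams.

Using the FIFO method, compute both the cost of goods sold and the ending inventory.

Jan 12, 496 sold [FIFO — oldest first]: 265 @ $9 + 151 @ $3 + 80 @ $8 = $3,478
Ending inventory: 104 @ $8 + 78 @ $8 + 155 @ $4 = $2,076

COGS = $3,478; ending inventory = $2,076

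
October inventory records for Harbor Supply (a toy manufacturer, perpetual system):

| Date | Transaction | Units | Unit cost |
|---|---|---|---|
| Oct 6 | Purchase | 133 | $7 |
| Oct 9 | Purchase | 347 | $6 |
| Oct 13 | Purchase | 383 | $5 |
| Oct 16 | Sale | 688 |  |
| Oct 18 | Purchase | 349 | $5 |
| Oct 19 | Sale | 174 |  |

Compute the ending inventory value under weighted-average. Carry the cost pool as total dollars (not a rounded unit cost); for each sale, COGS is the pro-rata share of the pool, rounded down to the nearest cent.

Ending inventory = $1,833.04

After Oct 6: 133 on hand, pool $931.00 (≈ $7.0000 each)
After Oct 9: 480 on hand, pool $3,013.00 (≈ $6.2771 each)
After Oct 13: 863 on hand, pool $4,928.00 (≈ $5.7103 each)
Oct 16, sell 688: 688/863 × $4,928.00 → $3,928.69
After Oct 18: 524 on hand, pool $2,744.31 (≈ $5.2372 each)
Oct 19, sell 174: 174/524 × $2,744.31 → $911.27
Total COGS = $3,928.69 + $911.27 = $4,839.96
Ending inventory (cost pool remaining) = $1,833.04
Check: goods available $6,673.00 = COGS $4,839.96 + ending $1,833.04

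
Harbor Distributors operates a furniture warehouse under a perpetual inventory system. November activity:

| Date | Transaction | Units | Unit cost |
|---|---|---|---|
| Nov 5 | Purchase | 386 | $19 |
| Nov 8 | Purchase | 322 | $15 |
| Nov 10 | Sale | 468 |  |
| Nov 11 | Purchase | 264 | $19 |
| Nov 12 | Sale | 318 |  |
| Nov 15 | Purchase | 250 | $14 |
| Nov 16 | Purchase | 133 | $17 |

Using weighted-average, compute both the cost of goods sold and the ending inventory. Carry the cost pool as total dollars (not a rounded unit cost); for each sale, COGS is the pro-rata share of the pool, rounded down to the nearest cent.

COGS = $13,807.12; ending inventory = $9,133.88

After Nov 5: 386 on hand, pool $7,334.00 (≈ $19.0000 each)
After Nov 8: 708 on hand, pool $12,164.00 (≈ $17.1808 each)
Nov 10, sell 468: 468/708 × $12,164.00 → $8,040.61
After Nov 11: 504 on hand, pool $9,139.39 (≈ $18.1337 each)
Nov 12, sell 318: 318/504 × $9,139.39 → $5,766.51
After Nov 15: 436 on hand, pool $6,872.88 (≈ $15.7635 each)
After Nov 16: 569 on hand, pool $9,133.88 (≈ $16.0525 each)
Total COGS = $8,040.61 + $5,766.51 = $13,807.12
Ending inventory (cost pool remaining) = $9,133.88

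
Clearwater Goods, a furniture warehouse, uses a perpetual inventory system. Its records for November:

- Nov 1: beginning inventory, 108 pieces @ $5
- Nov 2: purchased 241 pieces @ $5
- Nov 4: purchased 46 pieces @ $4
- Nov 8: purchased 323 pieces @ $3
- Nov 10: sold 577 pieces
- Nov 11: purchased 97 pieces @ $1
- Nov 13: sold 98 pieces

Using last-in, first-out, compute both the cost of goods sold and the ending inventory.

COGS = $2,295; ending inventory = $700

Nov 10, 577 sold [LIFO — newest first]: 323 @ $3 + 46 @ $4 + 208 @ $5 = $2,193
Nov 13, 98 sold [LIFO — newest first]: 97 @ $1 + 1 @ $5 = $102
Total COGS = $2,193 + $102 = $2,295
Ending inventory: 108 @ $5 + 32 @ $5 = $700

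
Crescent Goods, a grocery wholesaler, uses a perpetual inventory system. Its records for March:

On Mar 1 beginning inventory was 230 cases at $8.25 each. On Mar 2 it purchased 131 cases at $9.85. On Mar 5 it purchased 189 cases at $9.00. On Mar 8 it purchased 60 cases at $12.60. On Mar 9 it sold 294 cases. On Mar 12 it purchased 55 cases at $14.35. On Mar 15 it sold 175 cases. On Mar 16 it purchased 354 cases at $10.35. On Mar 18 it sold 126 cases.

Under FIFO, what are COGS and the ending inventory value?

COGS = $5,455.85; ending inventory = $4,642.15

Mar 9, 294 sold [FIFO — oldest first]: 230 @ $8.25 + 64 @ $9.85 = $2,527.90
Mar 15, 175 sold [FIFO — oldest first]: 67 @ $9.85 + 108 @ $9.00 = $1,631.95
Mar 18, 126 sold [FIFO — oldest first]: 81 @ $9.00 + 45 @ $12.60 = $1,296.00
Total COGS = $2,527.90 + $1,631.95 + $1,296.00 = $5,455.85
Ending inventory: 15 @ $12.60 + 55 @ $14.35 + 354 @ $10.35 = $4,642.15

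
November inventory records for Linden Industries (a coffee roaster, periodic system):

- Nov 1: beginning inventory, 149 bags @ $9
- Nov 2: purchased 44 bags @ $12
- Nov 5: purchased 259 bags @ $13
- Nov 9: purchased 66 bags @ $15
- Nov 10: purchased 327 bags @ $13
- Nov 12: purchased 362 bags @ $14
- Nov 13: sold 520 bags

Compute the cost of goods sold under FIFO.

Nov 13, 520 sold [FIFO — oldest first]: 149 @ $9 + 44 @ $12 + 259 @ $13 + 66 @ $15 + 2 @ $13 = $6,252
Ending inventory: 325 @ $13 + 362 @ $14 = $9,293
Check: goods available $15,545 = COGS $6,252 + ending $9,293

COGS = $6,252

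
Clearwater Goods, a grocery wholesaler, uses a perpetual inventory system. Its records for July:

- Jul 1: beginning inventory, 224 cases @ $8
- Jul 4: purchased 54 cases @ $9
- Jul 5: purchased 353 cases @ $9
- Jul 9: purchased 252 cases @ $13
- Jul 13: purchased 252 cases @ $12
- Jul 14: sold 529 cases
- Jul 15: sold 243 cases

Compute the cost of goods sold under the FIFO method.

Jul 14, 529 sold [FIFO — oldest first]: 224 @ $8 + 54 @ $9 + 251 @ $9 = $4,537
Jul 15, 243 sold [FIFO — oldest first]: 102 @ $9 + 141 @ $13 = $2,751
Total COGS = $4,537 + $2,751 = $7,288
Ending inventory: 111 @ $13 + 252 @ $12 = $4,467
Check: goods available $11,755 = COGS $7,288 + ending $4,467

COGS = $7,288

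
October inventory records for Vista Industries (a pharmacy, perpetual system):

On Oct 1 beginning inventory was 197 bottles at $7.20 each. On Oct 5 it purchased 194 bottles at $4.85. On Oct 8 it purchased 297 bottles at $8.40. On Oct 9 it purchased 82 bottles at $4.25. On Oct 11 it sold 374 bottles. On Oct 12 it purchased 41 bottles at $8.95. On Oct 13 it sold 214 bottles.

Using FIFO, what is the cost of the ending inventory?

Ending inventory = $1,555.45

Oct 11, 374 sold [FIFO — oldest first]: 197 @ $7.20 + 177 @ $4.85 = $2,276.85
Oct 13, 214 sold [FIFO — oldest first]: 17 @ $4.85 + 197 @ $8.40 = $1,737.25
Total COGS = $2,276.85 + $1,737.25 = $4,014.10
Ending inventory: 100 @ $8.40 + 82 @ $4.25 + 41 @ $8.95 = $1,555.45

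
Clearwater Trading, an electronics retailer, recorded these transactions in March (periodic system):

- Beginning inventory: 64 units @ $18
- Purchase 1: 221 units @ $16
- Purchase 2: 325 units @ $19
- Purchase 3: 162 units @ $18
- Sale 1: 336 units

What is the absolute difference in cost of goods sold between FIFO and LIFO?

$565

FIFO COGS: 64 @ $18 + 221 @ $16 + 51 @ $19 = $5,657
LIFO COGS: 162 @ $18 + 174 @ $19 = $6,222
Difference = |$5,657 − $6,222| = $565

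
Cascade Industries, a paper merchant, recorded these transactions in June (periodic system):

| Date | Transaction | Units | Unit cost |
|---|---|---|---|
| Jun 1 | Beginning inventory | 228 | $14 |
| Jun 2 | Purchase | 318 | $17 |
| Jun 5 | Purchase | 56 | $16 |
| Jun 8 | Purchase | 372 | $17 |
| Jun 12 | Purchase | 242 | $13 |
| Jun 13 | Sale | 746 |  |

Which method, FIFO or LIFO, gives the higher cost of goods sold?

FIFO COGS: 228 @ $14 + 318 @ $17 + 56 @ $16 + 144 @ $17 = $11,942
LIFO COGS: 242 @ $13 + 372 @ $17 + 56 @ $16 + 76 @ $17 = $11,658

FIFO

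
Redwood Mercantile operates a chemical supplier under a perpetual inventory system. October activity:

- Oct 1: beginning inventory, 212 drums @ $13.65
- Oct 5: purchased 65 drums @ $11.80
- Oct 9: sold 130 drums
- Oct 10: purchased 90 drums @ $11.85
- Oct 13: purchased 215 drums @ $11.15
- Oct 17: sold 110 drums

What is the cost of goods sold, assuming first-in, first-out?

Oct 9, 130 sold [FIFO — oldest first]: 130 @ $13.65 = $1,774.50
Oct 17, 110 sold [FIFO — oldest first]: 82 @ $13.65 + 28 @ $11.80 = $1,449.70
Total COGS = $1,774.50 + $1,449.70 = $3,224.20
Ending inventory: 37 @ $11.80 + 90 @ $11.85 + 215 @ $11.15 = $3,900.35

COGS = $3,224.20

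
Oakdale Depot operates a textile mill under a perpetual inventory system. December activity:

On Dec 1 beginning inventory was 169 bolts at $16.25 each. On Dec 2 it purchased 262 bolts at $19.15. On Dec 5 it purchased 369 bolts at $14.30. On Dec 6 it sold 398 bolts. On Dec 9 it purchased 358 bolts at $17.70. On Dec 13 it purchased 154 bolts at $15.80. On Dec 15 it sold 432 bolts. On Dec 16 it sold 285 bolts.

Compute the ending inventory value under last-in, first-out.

Dec 6, 398 sold [LIFO — newest first]: 369 @ $14.30 + 29 @ $19.15 = $5,832.05
Dec 15, 432 sold [LIFO — newest first]: 154 @ $15.80 + 278 @ $17.70 = $7,353.80
Dec 16, 285 sold [LIFO — newest first]: 80 @ $17.70 + 205 @ $19.15 = $5,341.75
Total COGS = $5,832.05 + $7,353.80 + $5,341.75 = $18,527.60
Ending inventory: 169 @ $16.25 + 28 @ $19.15 = $3,282.45

Ending inventory = $3,282.45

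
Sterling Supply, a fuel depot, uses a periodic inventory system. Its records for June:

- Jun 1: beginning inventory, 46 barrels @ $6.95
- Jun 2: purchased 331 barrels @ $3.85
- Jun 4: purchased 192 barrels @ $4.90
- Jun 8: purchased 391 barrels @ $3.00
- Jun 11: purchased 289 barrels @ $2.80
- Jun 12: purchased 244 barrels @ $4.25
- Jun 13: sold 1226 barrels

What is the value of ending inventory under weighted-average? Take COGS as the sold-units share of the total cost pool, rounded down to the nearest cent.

Jun 13, sell 1226: 1226/1493 × $5,554.05 → $4,560.79
Ending inventory (cost pool remaining) = $993.26
Check: goods available $5,554.05 = COGS $4,560.79 + ending $993.26

Ending inventory = $993.26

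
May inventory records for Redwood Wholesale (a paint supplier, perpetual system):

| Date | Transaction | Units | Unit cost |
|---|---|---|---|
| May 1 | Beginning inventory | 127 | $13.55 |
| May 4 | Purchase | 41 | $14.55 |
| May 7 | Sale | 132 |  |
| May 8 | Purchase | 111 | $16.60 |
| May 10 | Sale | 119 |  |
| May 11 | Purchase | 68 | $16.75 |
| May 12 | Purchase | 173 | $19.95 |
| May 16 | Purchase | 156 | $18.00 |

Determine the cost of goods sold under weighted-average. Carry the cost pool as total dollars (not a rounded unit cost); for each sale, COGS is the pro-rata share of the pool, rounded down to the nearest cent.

After May 1: 127 on hand, pool $1,720.85 (≈ $13.5500 each)
After May 4: 168 on hand, pool $2,317.40 (≈ $13.7940 each)
May 7, sell 132: 132/168 × $2,317.40 → $1,820.81
After May 8: 147 on hand, pool $2,339.19 (≈ $15.9129 each)
May 10, sell 119: 119/147 × $2,339.19 → $1,893.63
After May 11: 96 on hand, pool $1,584.56 (≈ $16.5058 each)
After May 12: 269 on hand, pool $5,035.91 (≈ $18.7209 each)
After May 16: 425 on hand, pool $7,843.91 (≈ $18.4563 each)
Total COGS = $1,820.81 + $1,893.63 = $3,714.44
Ending inventory (cost pool remaining) = $7,843.91
Check: goods available $11,558.35 = COGS $3,714.44 + ending $7,843.91

COGS = $3,714.44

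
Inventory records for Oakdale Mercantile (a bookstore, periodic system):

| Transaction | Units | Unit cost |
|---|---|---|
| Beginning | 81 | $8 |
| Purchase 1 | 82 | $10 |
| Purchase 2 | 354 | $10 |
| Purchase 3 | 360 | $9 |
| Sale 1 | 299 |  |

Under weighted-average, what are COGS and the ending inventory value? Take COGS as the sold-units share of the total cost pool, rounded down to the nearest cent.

COGS = $2,812.03; ending inventory = $5,435.97

Sale 1, sell 299: 299/877 × $8,248.00 → $2,812.03
Ending inventory (cost pool remaining) = $5,435.97
Check: goods available $8,248.00 = COGS $2,812.03 + ending $5,435.97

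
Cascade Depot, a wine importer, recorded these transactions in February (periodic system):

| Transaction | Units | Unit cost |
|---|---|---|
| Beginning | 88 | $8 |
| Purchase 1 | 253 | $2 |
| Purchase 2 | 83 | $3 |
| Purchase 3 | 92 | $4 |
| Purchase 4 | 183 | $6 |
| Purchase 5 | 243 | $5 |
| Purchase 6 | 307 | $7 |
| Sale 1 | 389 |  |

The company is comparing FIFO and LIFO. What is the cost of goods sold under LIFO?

COGS = $2,559

FIFO COGS: 88 @ $8 + 253 @ $2 + 48 @ $3 = $1,354
LIFO COGS: 307 @ $7 + 82 @ $5 = $2,559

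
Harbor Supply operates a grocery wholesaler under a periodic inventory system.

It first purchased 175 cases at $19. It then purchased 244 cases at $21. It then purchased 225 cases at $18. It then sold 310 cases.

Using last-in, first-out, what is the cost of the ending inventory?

Sale 1 (310) [LIFO — newest first]: 225 @ $18 + 85 @ $21 = $5,835
Ending inventory: 175 @ $19 + 159 @ $21 = $6,664
Check: goods available $12,499 = COGS $5,835 + ending $6,664

Ending inventory = $6,664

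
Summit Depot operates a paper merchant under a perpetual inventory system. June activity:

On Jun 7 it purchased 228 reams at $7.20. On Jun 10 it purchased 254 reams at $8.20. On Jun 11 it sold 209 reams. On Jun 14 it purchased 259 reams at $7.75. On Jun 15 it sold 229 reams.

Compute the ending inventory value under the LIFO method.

Jun 11, 209 sold [LIFO — newest first]: 209 @ $8.20 = $1,713.80
Jun 15, 229 sold [LIFO — newest first]: 229 @ $7.75 = $1,774.75
Total COGS = $1,713.80 + $1,774.75 = $3,488.55
Ending inventory: 228 @ $7.20 + 45 @ $8.20 + 30 @ $7.75 = $2,243.10

Ending inventory = $2,243.10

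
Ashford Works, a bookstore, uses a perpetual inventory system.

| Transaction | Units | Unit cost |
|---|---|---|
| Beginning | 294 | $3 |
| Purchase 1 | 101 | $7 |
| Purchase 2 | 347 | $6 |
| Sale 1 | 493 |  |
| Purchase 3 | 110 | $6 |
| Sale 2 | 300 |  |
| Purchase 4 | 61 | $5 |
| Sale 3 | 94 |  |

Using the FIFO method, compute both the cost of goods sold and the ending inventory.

Sale 1 (493) [FIFO — oldest first]: 294 @ $3 + 101 @ $7 + 98 @ $6 = $2,177
Sale 2 (300) [FIFO — oldest first]: 249 @ $6 + 51 @ $6 = $1,800
Sale 3 (94) [FIFO — oldest first]: 59 @ $6 + 35 @ $5 = $529
Total COGS = $2,177 + $1,800 + $529 = $4,506
Ending inventory: 26 @ $5 = $130
Check: goods available $4,636 = COGS $4,506 + ending $130

COGS = $4,506; ending inventory = $130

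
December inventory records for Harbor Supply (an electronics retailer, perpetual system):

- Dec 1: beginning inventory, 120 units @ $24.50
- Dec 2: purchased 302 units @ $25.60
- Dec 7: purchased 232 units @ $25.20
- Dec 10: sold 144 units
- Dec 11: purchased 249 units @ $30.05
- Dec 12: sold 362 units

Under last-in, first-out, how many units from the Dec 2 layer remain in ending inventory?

277

Dec 10, 144 sold [LIFO — newest first]: 144 @ $25.20 = $3,628.80
Dec 12, 362 sold [LIFO — newest first]: 249 @ $30.05 + 88 @ $25.20 + 25 @ $25.60 = $10,340.05
Total COGS = $3,628.80 + $10,340.05 = $13,968.85
Ending inventory: 120 @ $24.50 + 277 @ $25.60 = $10,031.20
Check: goods available $24,000.05 = COGS $13,968.85 + ending $10,031.20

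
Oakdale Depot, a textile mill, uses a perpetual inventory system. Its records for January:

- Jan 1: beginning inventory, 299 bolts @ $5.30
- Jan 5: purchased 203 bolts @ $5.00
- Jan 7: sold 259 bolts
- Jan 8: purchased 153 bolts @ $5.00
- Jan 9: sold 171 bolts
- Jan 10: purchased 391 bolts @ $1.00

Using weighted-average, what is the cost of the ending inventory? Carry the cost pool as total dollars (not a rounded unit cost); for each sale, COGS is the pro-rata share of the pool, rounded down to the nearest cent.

Ending inventory = $1,540.68

After Jan 1: 299 on hand, pool $1,584.70 (≈ $5.3000 each)
After Jan 5: 502 on hand, pool $2,599.70 (≈ $5.1787 each)
Jan 7, sell 259: 259/502 × $2,599.70 → $1,341.27
After Jan 8: 396 on hand, pool $2,023.43 (≈ $5.1097 each)
Jan 9, sell 171: 171/396 × $2,023.43 → $873.75
After Jan 10: 616 on hand, pool $1,540.68 (≈ $2.5011 each)
Total COGS = $1,341.27 + $873.75 = $2,215.02
Ending inventory (cost pool remaining) = $1,540.68
Check: goods available $3,755.70 = COGS $2,215.02 + ending $1,540.68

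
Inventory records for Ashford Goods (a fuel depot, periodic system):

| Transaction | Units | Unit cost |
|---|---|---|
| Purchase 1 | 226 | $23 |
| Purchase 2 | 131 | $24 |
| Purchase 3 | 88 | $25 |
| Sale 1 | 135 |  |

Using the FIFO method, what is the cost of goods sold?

Sale 1 (135) [FIFO — oldest first]: 135 @ $23 = $3,105
Ending inventory: 91 @ $23 + 131 @ $24 + 88 @ $25 = $7,437

COGS = $3,105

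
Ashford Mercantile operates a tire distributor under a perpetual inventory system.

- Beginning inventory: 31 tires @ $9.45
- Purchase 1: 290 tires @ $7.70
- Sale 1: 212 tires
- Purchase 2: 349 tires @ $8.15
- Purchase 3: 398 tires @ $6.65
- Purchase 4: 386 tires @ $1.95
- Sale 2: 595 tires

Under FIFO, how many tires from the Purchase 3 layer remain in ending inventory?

Sale 1 (212) [FIFO — oldest first]: 31 @ $9.45 + 181 @ $7.70 = $1,686.65
Sale 2 (595) [FIFO — oldest first]: 109 @ $7.70 + 349 @ $8.15 + 137 @ $6.65 = $4,594.70
Total COGS = $1,686.65 + $4,594.70 = $6,281.35
Ending inventory: 261 @ $6.65 + 386 @ $1.95 = $2,488.35

261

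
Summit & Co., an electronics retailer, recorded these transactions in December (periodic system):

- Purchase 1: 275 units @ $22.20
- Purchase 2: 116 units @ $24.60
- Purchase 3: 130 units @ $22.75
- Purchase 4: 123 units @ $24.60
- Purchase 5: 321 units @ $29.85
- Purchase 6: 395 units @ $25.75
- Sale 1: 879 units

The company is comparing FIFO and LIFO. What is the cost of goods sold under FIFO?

COGS = $21,956.65

FIFO COGS: 275 @ $22.20 + 116 @ $24.60 + 130 @ $22.75 + 123 @ $24.60 + 235 @ $29.85 = $21,956.65
LIFO COGS: 395 @ $25.75 + 321 @ $29.85 + 123 @ $24.60 + 40 @ $22.75 = $23,688.90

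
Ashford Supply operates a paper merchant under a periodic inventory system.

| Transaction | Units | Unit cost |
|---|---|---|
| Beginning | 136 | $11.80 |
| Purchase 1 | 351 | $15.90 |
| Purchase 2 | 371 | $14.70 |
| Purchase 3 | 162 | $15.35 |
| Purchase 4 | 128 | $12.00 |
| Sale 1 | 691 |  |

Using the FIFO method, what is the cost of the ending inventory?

Sale 1 (691) [FIFO — oldest first]: 136 @ $11.80 + 351 @ $15.90 + 204 @ $14.70 = $10,184.50
Ending inventory: 167 @ $14.70 + 162 @ $15.35 + 128 @ $12.00 = $6,477.60

Ending inventory = $6,477.60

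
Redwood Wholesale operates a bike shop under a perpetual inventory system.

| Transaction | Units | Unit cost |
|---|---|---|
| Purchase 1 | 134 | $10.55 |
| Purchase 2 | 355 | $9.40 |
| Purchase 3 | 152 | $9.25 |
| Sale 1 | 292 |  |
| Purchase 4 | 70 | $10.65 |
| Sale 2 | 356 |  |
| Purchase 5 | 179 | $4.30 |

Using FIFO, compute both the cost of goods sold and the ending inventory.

COGS = $6,231.25; ending inventory = $1,440.65

Sale 1 (292) [FIFO — oldest first]: 134 @ $10.55 + 158 @ $9.40 = $2,898.90
Sale 2 (356) [FIFO — oldest first]: 197 @ $9.40 + 152 @ $9.25 + 7 @ $10.65 = $3,332.35
Total COGS = $2,898.90 + $3,332.35 = $6,231.25
Ending inventory: 63 @ $10.65 + 179 @ $4.30 = $1,440.65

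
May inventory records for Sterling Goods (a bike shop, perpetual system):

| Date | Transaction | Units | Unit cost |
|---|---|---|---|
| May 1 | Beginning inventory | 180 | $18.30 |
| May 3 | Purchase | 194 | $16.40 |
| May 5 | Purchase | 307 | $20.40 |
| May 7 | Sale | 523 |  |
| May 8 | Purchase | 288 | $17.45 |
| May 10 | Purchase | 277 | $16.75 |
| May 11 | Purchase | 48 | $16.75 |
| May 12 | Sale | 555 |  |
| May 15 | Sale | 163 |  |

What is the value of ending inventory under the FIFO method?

May 7, 523 sold [FIFO — oldest first]: 180 @ $18.30 + 194 @ $16.40 + 149 @ $20.40 = $9,515.20
May 12, 555 sold [FIFO — oldest first]: 158 @ $20.40 + 288 @ $17.45 + 109 @ $16.75 = $10,074.55
May 15, 163 sold [FIFO — oldest first]: 163 @ $16.75 = $2,730.25
Total COGS = $9,515.20 + $10,074.55 + $2,730.25 = $22,320.00
Ending inventory: 5 @ $16.75 + 48 @ $16.75 = $887.75

Ending inventory = $887.75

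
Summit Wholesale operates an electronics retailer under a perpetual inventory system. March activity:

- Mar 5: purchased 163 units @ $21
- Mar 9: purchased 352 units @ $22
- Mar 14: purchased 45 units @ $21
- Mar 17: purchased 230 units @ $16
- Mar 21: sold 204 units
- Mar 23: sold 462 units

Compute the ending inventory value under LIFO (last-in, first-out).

Mar 21, 204 sold [LIFO — newest first]: 204 @ $16 = $3,264
Mar 23, 462 sold [LIFO — newest first]: 26 @ $16 + 45 @ $21 + 352 @ $22 + 39 @ $21 = $9,924
Total COGS = $3,264 + $9,924 = $13,188
Ending inventory: 124 @ $21 = $2,604

Ending inventory = $2,604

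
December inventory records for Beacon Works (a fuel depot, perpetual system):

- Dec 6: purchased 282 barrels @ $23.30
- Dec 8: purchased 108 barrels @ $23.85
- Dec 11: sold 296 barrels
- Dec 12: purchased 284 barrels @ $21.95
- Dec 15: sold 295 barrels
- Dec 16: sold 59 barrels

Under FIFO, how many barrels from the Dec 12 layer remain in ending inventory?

24

Dec 11, 296 sold [FIFO — oldest first]: 282 @ $23.30 + 14 @ $23.85 = $6,904.50
Dec 15, 295 sold [FIFO — oldest first]: 94 @ $23.85 + 201 @ $21.95 = $6,653.85
Dec 16, 59 sold [FIFO — oldest first]: 59 @ $21.95 = $1,295.05
Total COGS = $6,904.50 + $6,653.85 + $1,295.05 = $14,853.40
Ending inventory: 24 @ $21.95 = $526.80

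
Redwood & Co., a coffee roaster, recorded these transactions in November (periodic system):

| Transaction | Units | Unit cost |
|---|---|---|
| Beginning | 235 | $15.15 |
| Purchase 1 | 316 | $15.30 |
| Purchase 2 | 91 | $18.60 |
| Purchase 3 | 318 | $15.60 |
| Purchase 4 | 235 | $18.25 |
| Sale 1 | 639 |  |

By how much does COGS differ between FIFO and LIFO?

FIFO COGS: 235 @ $15.15 + 316 @ $15.30 + 88 @ $18.60 = $10,031.85
LIFO COGS: 235 @ $18.25 + 318 @ $15.60 + 86 @ $18.60 = $10,849.15
Difference = |$10,031.85 − $10,849.15| = $817.30

$817.30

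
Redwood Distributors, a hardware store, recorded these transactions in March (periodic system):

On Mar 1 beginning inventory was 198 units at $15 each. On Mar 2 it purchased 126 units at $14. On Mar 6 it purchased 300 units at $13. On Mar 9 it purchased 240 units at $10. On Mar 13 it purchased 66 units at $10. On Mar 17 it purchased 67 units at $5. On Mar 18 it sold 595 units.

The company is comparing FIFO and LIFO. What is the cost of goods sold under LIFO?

COGS = $6,281

FIFO COGS: 198 @ $15 + 126 @ $14 + 271 @ $13 = $8,257
LIFO COGS: 67 @ $5 + 66 @ $10 + 240 @ $10 + 222 @ $13 = $6,281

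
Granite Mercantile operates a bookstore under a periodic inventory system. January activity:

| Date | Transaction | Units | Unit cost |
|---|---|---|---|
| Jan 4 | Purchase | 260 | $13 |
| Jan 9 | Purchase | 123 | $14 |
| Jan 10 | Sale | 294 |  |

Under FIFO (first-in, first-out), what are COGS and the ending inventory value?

COGS = $3,856; ending inventory = $1,246

Jan 10, 294 sold [FIFO — oldest first]: 260 @ $13 + 34 @ $14 = $3,856
Ending inventory: 89 @ $14 = $1,246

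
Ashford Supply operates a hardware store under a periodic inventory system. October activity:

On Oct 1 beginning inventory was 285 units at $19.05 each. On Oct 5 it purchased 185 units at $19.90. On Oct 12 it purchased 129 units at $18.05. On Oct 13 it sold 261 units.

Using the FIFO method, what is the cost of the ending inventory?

Ending inventory = $6,467.15

Oct 13, 261 sold [FIFO — oldest first]: 261 @ $19.05 = $4,972.05
Ending inventory: 24 @ $19.05 + 185 @ $19.90 + 129 @ $18.05 = $6,467.15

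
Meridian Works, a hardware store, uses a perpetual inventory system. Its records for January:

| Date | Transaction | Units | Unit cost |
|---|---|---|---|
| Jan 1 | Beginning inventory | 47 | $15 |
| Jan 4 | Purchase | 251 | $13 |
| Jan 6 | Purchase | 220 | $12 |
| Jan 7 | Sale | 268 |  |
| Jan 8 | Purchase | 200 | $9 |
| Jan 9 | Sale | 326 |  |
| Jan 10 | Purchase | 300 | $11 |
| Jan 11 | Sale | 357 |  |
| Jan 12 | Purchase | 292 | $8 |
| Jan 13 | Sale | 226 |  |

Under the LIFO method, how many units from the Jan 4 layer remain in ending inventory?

20

Jan 7, 268 sold [LIFO — newest first]: 220 @ $12 + 48 @ $13 = $3,264
Jan 9, 326 sold [LIFO — newest first]: 200 @ $9 + 126 @ $13 = $3,438
Jan 11, 357 sold [LIFO — newest first]: 300 @ $11 + 57 @ $13 = $4,041
Jan 13, 226 sold [LIFO — newest first]: 226 @ $8 = $1,808
Total COGS = $3,264 + $3,438 + $4,041 + $1,808 = $12,551
Ending inventory: 47 @ $15 + 20 @ $13 + 66 @ $8 = $1,493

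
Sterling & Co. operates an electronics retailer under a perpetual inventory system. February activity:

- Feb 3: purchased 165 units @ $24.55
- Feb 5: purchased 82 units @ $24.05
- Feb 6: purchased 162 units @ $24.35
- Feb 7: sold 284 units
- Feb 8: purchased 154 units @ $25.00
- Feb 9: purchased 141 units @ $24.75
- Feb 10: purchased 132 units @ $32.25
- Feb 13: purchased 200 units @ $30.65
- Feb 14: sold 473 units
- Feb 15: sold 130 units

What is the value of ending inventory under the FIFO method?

Ending inventory = $4,566.85

Feb 7, 284 sold [FIFO — oldest first]: 165 @ $24.55 + 82 @ $24.05 + 37 @ $24.35 = $6,923.80
Feb 14, 473 sold [FIFO — oldest first]: 125 @ $24.35 + 154 @ $25.00 + 141 @ $24.75 + 53 @ $32.25 = $12,092.75
Feb 15, 130 sold [FIFO — oldest first]: 79 @ $32.25 + 51 @ $30.65 = $4,110.90
Total COGS = $6,923.80 + $12,092.75 + $4,110.90 = $23,127.45
Ending inventory: 149 @ $30.65 = $4,566.85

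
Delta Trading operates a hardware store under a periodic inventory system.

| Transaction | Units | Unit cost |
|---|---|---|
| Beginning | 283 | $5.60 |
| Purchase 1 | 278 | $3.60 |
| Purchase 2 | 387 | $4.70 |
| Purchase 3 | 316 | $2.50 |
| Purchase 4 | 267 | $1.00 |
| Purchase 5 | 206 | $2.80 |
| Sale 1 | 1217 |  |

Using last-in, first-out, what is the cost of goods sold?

Sale 1 (1217) [LIFO — newest first]: 206 @ $2.80 + 267 @ $1.00 + 316 @ $2.50 + 387 @ $4.70 + 41 @ $3.60 = $3,600.30
Ending inventory: 283 @ $5.60 + 237 @ $3.60 = $2,438.00

COGS = $3,600.30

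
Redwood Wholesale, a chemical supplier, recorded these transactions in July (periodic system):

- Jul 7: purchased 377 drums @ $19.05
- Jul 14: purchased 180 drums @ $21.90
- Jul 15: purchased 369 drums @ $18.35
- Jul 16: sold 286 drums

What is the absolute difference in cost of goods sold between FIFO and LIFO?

FIFO COGS: 286 @ $19.05 = $5,448.30
LIFO COGS: 286 @ $18.35 = $5,248.10
Difference = |$5,448.30 − $5,248.10| = $200.20

$200.20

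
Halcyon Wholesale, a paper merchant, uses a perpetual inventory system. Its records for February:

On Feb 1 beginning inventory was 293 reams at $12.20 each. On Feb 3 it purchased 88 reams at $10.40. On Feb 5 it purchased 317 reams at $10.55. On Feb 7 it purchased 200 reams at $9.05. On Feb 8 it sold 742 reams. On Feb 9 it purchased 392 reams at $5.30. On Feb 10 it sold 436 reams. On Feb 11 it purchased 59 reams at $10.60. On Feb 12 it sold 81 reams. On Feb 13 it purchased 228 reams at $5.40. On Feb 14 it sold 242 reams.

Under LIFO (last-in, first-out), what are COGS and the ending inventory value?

Feb 8, 742 sold [LIFO — newest first]: 200 @ $9.05 + 317 @ $10.55 + 88 @ $10.40 + 137 @ $12.20 = $7,740.95
Feb 10, 436 sold [LIFO — newest first]: 392 @ $5.30 + 44 @ $12.20 = $2,614.40
Feb 12, 81 sold [LIFO — newest first]: 59 @ $10.60 + 22 @ $12.20 = $893.80
Feb 14, 242 sold [LIFO — newest first]: 228 @ $5.40 + 14 @ $12.20 = $1,402.00
Total COGS = $7,740.95 + $2,614.40 + $893.80 + $1,402.00 = $12,651.15
Ending inventory: 76 @ $12.20 = $927.20
Check: goods available $13,578.35 = COGS $12,651.15 + ending $927.20

COGS = $12,651.15; ending inventory = $927.20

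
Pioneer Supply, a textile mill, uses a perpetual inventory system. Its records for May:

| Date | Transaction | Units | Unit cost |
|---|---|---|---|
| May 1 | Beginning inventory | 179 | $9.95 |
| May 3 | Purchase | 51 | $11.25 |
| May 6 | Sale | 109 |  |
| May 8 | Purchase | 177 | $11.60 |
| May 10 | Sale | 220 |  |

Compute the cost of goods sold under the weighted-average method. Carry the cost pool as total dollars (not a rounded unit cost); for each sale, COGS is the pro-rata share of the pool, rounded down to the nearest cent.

COGS = $3,546.32

After May 1: 179 on hand, pool $1,781.05 (≈ $9.9500 each)
After May 3: 230 on hand, pool $2,354.80 (≈ $10.2383 each)
May 6, sell 109: 109/230 × $2,354.80 → $1,115.97
After May 8: 298 on hand, pool $3,292.03 (≈ $11.0471 each)
May 10, sell 220: 220/298 × $3,292.03 → $2,430.35
Total COGS = $1,115.97 + $2,430.35 = $3,546.32
Ending inventory (cost pool remaining) = $861.68
Check: goods available $4,408.00 = COGS $3,546.32 + ending $861.68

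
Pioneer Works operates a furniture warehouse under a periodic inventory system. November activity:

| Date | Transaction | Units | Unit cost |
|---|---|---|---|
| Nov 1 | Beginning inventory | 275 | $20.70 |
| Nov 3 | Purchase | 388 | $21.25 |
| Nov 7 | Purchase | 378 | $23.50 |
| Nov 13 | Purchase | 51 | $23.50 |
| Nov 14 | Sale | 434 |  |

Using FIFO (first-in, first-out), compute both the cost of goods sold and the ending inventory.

COGS = $9,071.25; ending inventory = $14,947.75

Nov 14, 434 sold [FIFO — oldest first]: 275 @ $20.70 + 159 @ $21.25 = $9,071.25
Ending inventory: 229 @ $21.25 + 378 @ $23.50 + 51 @ $23.50 = $14,947.75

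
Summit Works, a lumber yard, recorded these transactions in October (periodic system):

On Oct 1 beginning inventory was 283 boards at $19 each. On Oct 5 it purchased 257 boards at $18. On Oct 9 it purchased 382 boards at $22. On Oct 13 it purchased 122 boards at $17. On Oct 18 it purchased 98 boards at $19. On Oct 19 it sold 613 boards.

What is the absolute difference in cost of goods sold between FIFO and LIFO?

FIFO COGS: 283 @ $19 + 257 @ $18 + 73 @ $22 = $11,609
LIFO COGS: 98 @ $19 + 122 @ $17 + 382 @ $22 + 11 @ $18 = $12,538
Difference = |$11,609 − $12,538| = $929

$929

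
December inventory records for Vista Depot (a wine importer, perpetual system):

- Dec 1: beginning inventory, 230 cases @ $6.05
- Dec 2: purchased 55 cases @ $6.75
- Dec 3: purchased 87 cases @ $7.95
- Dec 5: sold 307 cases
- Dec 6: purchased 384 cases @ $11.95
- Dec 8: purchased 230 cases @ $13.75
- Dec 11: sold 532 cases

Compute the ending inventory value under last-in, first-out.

Dec 5, 307 sold [LIFO — newest first]: 87 @ $7.95 + 55 @ $6.75 + 165 @ $6.05 = $2,061.15
Dec 11, 532 sold [LIFO — newest first]: 230 @ $13.75 + 302 @ $11.95 = $6,771.40
Total COGS = $2,061.15 + $6,771.40 = $8,832.55
Ending inventory: 65 @ $6.05 + 82 @ $11.95 = $1,373.15

Ending inventory = $1,373.15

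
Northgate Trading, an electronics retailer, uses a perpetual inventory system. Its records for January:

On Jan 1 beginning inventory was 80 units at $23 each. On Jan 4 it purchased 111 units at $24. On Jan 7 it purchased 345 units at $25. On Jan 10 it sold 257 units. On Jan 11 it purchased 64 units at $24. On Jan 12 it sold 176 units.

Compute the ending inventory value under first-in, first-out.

Ending inventory = $4,111

Jan 10, 257 sold [FIFO — oldest first]: 80 @ $23 + 111 @ $24 + 66 @ $25 = $6,154
Jan 12, 176 sold [FIFO — oldest first]: 176 @ $25 = $4,400
Total COGS = $6,154 + $4,400 = $10,554
Ending inventory: 103 @ $25 + 64 @ $24 = $4,111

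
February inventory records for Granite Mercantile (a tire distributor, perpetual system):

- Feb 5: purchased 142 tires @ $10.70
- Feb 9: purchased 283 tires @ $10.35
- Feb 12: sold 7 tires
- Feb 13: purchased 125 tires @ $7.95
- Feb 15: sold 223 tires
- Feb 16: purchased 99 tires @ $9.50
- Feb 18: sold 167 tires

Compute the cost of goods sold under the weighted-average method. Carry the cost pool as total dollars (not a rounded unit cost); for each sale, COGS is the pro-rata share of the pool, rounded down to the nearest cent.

COGS = $3,914.11

After Feb 5: 142 on hand, pool $1,519.40 (≈ $10.7000 each)
After Feb 9: 425 on hand, pool $4,448.45 (≈ $10.4669 each)
Feb 12, sell 7: 7/425 × $4,448.45 → $73.26
After Feb 13: 543 on hand, pool $5,368.94 (≈ $9.8876 each)
Feb 15, sell 223: 223/543 × $5,368.94 → $2,204.92
After Feb 16: 419 on hand, pool $4,104.52 (≈ $9.7960 each)
Feb 18, sell 167: 167/419 × $4,104.52 → $1,635.93
Total COGS = $73.26 + $2,204.92 + $1,635.93 = $3,914.11
Ending inventory (cost pool remaining) = $2,468.59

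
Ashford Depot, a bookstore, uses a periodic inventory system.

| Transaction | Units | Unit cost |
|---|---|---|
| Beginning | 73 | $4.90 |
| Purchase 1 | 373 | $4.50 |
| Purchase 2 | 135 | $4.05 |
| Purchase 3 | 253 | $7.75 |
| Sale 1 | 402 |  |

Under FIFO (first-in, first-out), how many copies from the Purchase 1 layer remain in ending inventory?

Sale 1 (402) [FIFO — oldest first]: 73 @ $4.90 + 329 @ $4.50 = $1,838.20
Ending inventory: 44 @ $4.50 + 135 @ $4.05 + 253 @ $7.75 = $2,705.50

44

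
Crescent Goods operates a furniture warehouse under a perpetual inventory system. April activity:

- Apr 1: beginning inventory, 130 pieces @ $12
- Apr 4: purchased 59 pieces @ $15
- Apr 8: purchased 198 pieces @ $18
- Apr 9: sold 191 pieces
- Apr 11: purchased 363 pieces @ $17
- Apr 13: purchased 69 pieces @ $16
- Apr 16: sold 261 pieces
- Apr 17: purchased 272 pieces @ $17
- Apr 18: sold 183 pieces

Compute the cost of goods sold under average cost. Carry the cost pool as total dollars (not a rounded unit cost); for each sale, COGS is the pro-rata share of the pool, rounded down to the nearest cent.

COGS = $10,305.15

After Apr 1: 130 on hand, pool $1,560.00 (≈ $12.0000 each)
After Apr 4: 189 on hand, pool $2,445.00 (≈ $12.9365 each)
After Apr 8: 387 on hand, pool $6,009.00 (≈ $15.5271 each)
Apr 9, sell 191: 191/387 × $6,009.00 → $2,965.68
After Apr 11: 559 on hand, pool $9,214.32 (≈ $16.4836 each)
After Apr 13: 628 on hand, pool $10,318.32 (≈ $16.4304 each)
Apr 16, sell 261: 261/628 × $10,318.32 → $4,288.34
After Apr 17: 639 on hand, pool $10,653.98 (≈ $16.6729 each)
Apr 18, sell 183: 183/639 × $10,653.98 → $3,051.13
Total COGS = $2,965.68 + $4,288.34 + $3,051.13 = $10,305.15
Ending inventory (cost pool remaining) = $7,602.85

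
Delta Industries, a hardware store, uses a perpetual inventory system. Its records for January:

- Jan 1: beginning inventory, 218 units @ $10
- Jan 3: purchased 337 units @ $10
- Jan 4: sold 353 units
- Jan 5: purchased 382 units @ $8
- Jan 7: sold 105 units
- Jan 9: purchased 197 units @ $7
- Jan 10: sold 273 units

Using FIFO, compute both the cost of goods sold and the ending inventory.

COGS = $6,958; ending inventory = $3,027

Jan 4, 353 sold [FIFO — oldest first]: 218 @ $10 + 135 @ $10 = $3,530
Jan 7, 105 sold [FIFO — oldest first]: 105 @ $10 = $1,050
Jan 10, 273 sold [FIFO — oldest first]: 97 @ $10 + 176 @ $8 = $2,378
Total COGS = $3,530 + $1,050 + $2,378 = $6,958
Ending inventory: 206 @ $8 + 197 @ $7 = $3,027
Check: goods available $9,985 = COGS $6,958 + ending $3,027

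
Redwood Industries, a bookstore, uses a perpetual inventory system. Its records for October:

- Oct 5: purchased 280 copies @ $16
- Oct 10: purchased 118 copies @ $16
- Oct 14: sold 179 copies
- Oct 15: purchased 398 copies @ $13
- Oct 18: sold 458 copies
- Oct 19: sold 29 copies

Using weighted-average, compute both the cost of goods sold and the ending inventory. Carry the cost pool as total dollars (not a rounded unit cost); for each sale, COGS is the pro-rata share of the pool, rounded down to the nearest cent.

After Oct 5: 280 on hand, pool $4,480.00 (≈ $16.0000 each)
After Oct 10: 398 on hand, pool $6,368.00 (≈ $16.0000 each)
Oct 14, sell 179: 179/398 × $6,368.00 → $2,864.00
After Oct 15: 617 on hand, pool $8,678.00 (≈ $14.0648 each)
Oct 18, sell 458: 458/617 × $8,678.00 → $6,441.69
Oct 19, sell 29: 29/159 × $2,236.31 → $407.88
Total COGS = $2,864.00 + $6,441.69 + $407.88 = $9,713.57
Ending inventory (cost pool remaining) = $1,828.43

COGS = $9,713.57; ending inventory = $1,828.43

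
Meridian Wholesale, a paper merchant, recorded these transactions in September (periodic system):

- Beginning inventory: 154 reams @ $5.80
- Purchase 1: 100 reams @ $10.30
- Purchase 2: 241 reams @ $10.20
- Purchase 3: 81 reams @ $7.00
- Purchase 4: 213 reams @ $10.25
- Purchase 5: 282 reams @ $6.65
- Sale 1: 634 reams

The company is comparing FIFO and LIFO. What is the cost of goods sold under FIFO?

COGS = $5,542.90

FIFO COGS: 154 @ $5.80 + 100 @ $10.30 + 241 @ $10.20 + 81 @ $7.00 + 58 @ $10.25 = $5,542.90
LIFO COGS: 282 @ $6.65 + 213 @ $10.25 + 81 @ $7.00 + 58 @ $10.20 = $5,217.15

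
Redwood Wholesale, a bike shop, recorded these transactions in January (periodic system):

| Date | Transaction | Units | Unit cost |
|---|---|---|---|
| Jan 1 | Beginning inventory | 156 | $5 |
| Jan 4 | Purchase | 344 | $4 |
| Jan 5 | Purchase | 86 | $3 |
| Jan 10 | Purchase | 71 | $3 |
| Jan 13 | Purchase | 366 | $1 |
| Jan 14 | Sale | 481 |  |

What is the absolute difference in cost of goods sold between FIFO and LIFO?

$1,369

FIFO COGS: 156 @ $5 + 325 @ $4 = $2,080
LIFO COGS: 366 @ $1 + 71 @ $3 + 44 @ $3 = $711
Difference = |$2,080 − $711| = $1,369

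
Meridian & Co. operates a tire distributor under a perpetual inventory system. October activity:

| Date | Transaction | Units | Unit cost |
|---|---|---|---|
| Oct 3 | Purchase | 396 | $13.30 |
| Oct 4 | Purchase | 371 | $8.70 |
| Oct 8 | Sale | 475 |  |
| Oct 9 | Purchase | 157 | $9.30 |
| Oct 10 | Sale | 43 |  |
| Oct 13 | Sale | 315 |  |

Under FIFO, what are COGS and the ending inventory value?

Oct 8, 475 sold [FIFO — oldest first]: 396 @ $13.30 + 79 @ $8.70 = $5,954.10
Oct 10, 43 sold [FIFO — oldest first]: 43 @ $8.70 = $374.10
Oct 13, 315 sold [FIFO — oldest first]: 249 @ $8.70 + 66 @ $9.30 = $2,780.10
Total COGS = $5,954.10 + $374.10 + $2,780.10 = $9,108.30
Ending inventory: 91 @ $9.30 = $846.30

COGS = $9,108.30; ending inventory = $846.30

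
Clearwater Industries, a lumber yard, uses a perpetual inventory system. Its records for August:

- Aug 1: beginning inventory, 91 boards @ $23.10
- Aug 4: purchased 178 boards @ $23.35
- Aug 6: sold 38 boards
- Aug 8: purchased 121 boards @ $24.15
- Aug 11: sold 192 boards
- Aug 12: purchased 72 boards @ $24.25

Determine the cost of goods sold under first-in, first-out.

COGS = $5,347.75

Aug 6, 38 sold [FIFO — oldest first]: 38 @ $23.10 = $877.80
Aug 11, 192 sold [FIFO — oldest first]: 53 @ $23.10 + 139 @ $23.35 = $4,469.95
Total COGS = $877.80 + $4,469.95 = $5,347.75
Ending inventory: 39 @ $23.35 + 121 @ $24.15 + 72 @ $24.25 = $5,578.80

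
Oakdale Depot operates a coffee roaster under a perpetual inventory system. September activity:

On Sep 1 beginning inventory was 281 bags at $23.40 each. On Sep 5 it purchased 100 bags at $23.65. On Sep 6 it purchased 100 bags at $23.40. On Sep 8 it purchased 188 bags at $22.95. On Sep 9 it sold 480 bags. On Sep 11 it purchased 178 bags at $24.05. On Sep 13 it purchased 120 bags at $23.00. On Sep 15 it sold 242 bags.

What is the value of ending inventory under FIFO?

Ending inventory = $5,766.25

Sep 9, 480 sold [FIFO — oldest first]: 281 @ $23.40 + 100 @ $23.65 + 99 @ $23.40 = $11,257.00
Sep 15, 242 sold [FIFO — oldest first]: 1 @ $23.40 + 188 @ $22.95 + 53 @ $24.05 = $5,612.65
Total COGS = $11,257.00 + $5,612.65 = $16,869.65
Ending inventory: 125 @ $24.05 + 120 @ $23.00 = $5,766.25
Check: goods available $22,635.90 = COGS $16,869.65 + ending $5,766.25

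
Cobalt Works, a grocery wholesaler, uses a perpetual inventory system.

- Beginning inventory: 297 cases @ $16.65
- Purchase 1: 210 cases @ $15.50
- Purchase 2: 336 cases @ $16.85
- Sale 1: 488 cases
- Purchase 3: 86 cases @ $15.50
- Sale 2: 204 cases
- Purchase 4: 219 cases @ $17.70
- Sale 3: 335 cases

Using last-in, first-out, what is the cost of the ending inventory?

Ending inventory = $2,014.65

Sale 1 (488) [LIFO — newest first]: 336 @ $16.85 + 152 @ $15.50 = $8,017.60
Sale 2 (204) [LIFO — newest first]: 86 @ $15.50 + 58 @ $15.50 + 60 @ $16.65 = $3,231.00
Sale 3 (335) [LIFO — newest first]: 219 @ $17.70 + 116 @ $16.65 = $5,807.70
Total COGS = $8,017.60 + $3,231.00 + $5,807.70 = $17,056.30
Ending inventory: 121 @ $16.65 = $2,014.65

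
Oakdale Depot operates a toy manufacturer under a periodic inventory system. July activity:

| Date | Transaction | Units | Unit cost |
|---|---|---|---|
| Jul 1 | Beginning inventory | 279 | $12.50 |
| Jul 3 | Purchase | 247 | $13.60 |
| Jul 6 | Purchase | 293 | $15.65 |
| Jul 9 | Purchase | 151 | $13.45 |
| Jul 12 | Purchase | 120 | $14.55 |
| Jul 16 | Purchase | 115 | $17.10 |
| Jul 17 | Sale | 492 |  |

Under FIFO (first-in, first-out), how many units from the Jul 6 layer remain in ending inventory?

Jul 17, 492 sold [FIFO — oldest first]: 279 @ $12.50 + 213 @ $13.60 = $6,384.30
Ending inventory: 34 @ $13.60 + 293 @ $15.65 + 151 @ $13.45 + 120 @ $14.55 + 115 @ $17.10 = $10,791.30

293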